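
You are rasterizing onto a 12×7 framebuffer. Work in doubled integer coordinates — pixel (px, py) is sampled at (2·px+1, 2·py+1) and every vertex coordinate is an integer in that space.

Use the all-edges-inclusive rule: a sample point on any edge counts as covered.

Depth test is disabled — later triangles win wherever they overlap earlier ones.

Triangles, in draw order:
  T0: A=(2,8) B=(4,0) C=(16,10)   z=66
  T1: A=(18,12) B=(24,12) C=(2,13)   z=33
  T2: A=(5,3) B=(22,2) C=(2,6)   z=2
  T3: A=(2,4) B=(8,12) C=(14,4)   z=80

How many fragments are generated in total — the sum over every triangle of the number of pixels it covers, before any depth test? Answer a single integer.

T0:
  2·area = 116
  edge (2, 8)→(4, 0): d=(2,-8) inclusive
  edge (4, 0)→(16, 10): d=(12,10) inclusive
  edge (16, 10)→(2, 8): d=(-14,-2) inclusive
    (2,0)@(5, 1): e=[10,2,104] → #
    (3,0)@(7, 1): e=[26,-18,108] → ·
    (2,1)@(5, 3): e=[14,26,76] → #
    (3,1)@(7, 3): e=[30,6,80] → #
    (4,1)@(9, 3): e=[46,-14,84] → ·
    (1,2)@(3, 5): e=[2,70,44] → #
    (4,2)@(9, 5): e=[50,10,56] → #
    (5,2)@(11, 5): e=[66,-10,60] → ·
    (1,3)@(3, 7): e=[6,94,16] → #
    (5,3)@(11, 7): e=[70,14,32] → #
    (6,3)@(13, 7): e=[86,-6,36] → ·
    (1,4)@(3, 9): e=[10,118,-12] → ·
    (4,4)@(9, 9): e=[58,58,0] → #  [on edge]
    (11,5)@(23, 11): e=[174,-58,0] → ·  [on edge]
  covered (15 px):
    · · # · · · · · · · · ·
    · · # # · · · · · · · ·
    · # # # # · · · · · · ·
    · # # # # # · · · · · ·
    · · · · # # # · · · · ·
    · · · · · · · · · · · ·
    · · · · · · · · · · · ·
T1:
  2·area = 6
  edge (18, 12)→(24, 12): d=(6,0) inclusive
  edge (24, 12)→(2, 13): d=(-22,1) inclusive
  edge (2, 13)→(18, 12): d=(16,-1) inclusive
  covered (0 px):
    · · · · · · · · · · · ·
    · · · · · · · · · · · ·
    · · · · · · · · · · · ·
    · · · · · · · · · · · ·
    · · · · · · · · · · · ·
    · · · · · · · · · · · ·
    · · · · · · · · · · · ·
T2:
  2·area = 48
  edge (5, 3)→(22, 2): d=(17,-1) inclusive
  edge (22, 2)→(2, 6): d=(-20,4) inclusive
  edge (2, 6)→(5, 3): d=(3,-3) inclusive
    (3,0)@(7, 1): e=[-32,80,0] → ·  [on edge]
    (2,1)@(5, 3): e=[0,48,0] → #  [on edge]
    (3,1)@(7, 3): e=[2,40,6] → #
    (4,1)@(9, 3): e=[4,32,12] → #
    (5,1)@(11, 3): e=[6,24,18] → #
    (6,1)@(13, 3): e=[8,16,24] → #
    (7,1)@(15, 3): e=[10,8,30] → #
    (8,1)@(17, 3): e=[12,0,36] → #  [on edge]
    (9,1)@(19, 3): e=[14,-8,42] → ·
    (1,2)@(3, 5): e=[32,16,0] → #  [on edge]
    (3,2)@(7, 5): e=[36,0,12] → #  [on edge]
    (4,2)@(9, 5): e=[38,-8,18] → ·
    (0,3)@(1, 7): e=[64,-16,0] → ·  [on edge]
  covered (10 px):
    · · · · · · · · · · · ·
    · · # # # # # # # · · ·
    · # # # · · · · · · · ·
    · · · · · · · · · · · ·
    · · · · · · · · · · · ·
    · · · · · · · · · · · ·
    · · · · · · · · · · · ·
T3:
  2·area = 96  (B↔C swapped to make it positive)
  edge (2, 4)→(14, 4): d=(12,0) inclusive
  edge (14, 4)→(8, 12): d=(-6,8) inclusive
  edge (8, 12)→(2, 4): d=(-6,-8) inclusive
    (1,2)@(3, 5): e=[12,82,2] → #
    (2,2)@(5, 5): e=[12,66,18] → #
    (3,2)@(7, 5): e=[12,50,34] → #
    (4,2)@(9, 5): e=[12,34,50] → #
    (5,2)@(11, 5): e=[12,18,66] → #
    (6,2)@(13, 5): e=[12,2,82] → #
    (7,2)@(15, 5): e=[12,-14,98] → ·
    (1,3)@(3, 7): e=[36,70,-10] → ·
    (2,3)@(5, 7): e=[36,54,6] → #
    (6,3)@(13, 7): e=[36,-10,70] → ·
    (2,4)@(5, 9): e=[60,42,-6] → ·
    (3,4)@(7, 9): e=[60,26,10] → #
  covered (12 px):
    · · · · · · · · · · · ·
    · · · · · · · · · · · ·
    · # # # # # # · · · · ·
    · · # # # # · · · · · ·
    · · · # # · · · · · · ·
    · · · · · · · · · · · ·
    · · · · · · · · · · · ·

Result: 37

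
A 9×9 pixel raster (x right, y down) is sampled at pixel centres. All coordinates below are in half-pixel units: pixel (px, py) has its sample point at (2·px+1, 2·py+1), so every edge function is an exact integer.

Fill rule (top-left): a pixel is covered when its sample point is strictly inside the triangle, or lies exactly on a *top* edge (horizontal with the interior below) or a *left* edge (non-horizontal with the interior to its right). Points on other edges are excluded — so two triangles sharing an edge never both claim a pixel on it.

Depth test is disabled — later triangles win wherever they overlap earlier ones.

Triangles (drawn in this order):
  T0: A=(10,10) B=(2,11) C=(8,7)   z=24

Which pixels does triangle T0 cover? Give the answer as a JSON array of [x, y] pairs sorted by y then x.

T0:
  2·area = 26
  edge (10, 10)→(2, 11): d=(-8,1) right/bottom  bias=-1
  edge (2, 11)→(8, 7): d=(6,-4) top-left  bias=+0
  edge (8, 7)→(10, 10): d=(2,3) right/bottom  bias=-1
    (8,0)@(17, 1): e=[65,0,-39] → .  [on edge]
    (5,2)@(11, 5): e=[39,0,-13] → .  [on edge]
    (2,4)@(5, 9): e=[13,0,13] → X  [on edge]
    (3,4)@(7, 9): e=[11,8,7] → X
    (4,4)@(9, 9): e=[9,16,1] → X
    (5,4)@(11, 9): e=[7,24,-5] → .
    (2,5)@(5, 11): e=[-3,12,17] → .
    (3,5)@(7, 11): e=[-5,20,11] → .
    (4,5)@(9, 11): e=[-7,28,5] → .
  covered (3 px):
    . . . . . . . . .
    . . . . . . . . .
    . . . . . . . . .
    . . . . . . . . .
    . . X X X . . . .
    . . . . . . . . .
    . . . . . . . . .
    . . . . . . . . .
    . . . . . . . . .

Answer: [[2,4],[3,4],[4,4]]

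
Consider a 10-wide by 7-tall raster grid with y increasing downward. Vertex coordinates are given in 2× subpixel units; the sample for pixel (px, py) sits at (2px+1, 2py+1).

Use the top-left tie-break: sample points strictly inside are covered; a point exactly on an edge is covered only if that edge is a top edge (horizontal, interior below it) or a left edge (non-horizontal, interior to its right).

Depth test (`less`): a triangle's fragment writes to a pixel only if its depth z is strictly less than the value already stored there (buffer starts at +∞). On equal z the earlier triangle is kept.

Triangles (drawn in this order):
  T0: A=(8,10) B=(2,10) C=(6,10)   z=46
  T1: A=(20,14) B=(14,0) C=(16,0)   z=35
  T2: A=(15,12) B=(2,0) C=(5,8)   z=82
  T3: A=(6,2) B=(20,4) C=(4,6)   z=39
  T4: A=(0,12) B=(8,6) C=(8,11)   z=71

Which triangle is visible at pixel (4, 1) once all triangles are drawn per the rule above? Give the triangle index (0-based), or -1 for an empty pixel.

T0:
  degenerate (2·area = 0) — covers nothing
T1:
  2·area = 28
  edge (20, 14)→(14, 0): d=(-6,-14) top-left  bias=+0
  edge (14, 0)→(16, 0): d=(2,0) top-left  bias=+0
  edge (16, 0)→(20, 14): d=(4,14) right/bottom  bias=-1
    (7,0)@(15, 1): e=[8,2,18] → X
    (8,0)@(17, 1): e=[36,2,-10] → .
    (7,1)@(15, 3): e=[-4,6,26] → .
    (8,2)@(17, 5): e=[12,10,6] → X
    (9,2)@(19, 5): e=[40,10,-22] → .
    (8,3)@(17, 7): e=[0,14,14] → X  [on edge]
    (9,3)@(19, 7): e=[28,14,-14] → .
    (8,4)@(17, 9): e=[-12,18,22] → .
    (9,5)@(19, 11): e=[4,22,2] → X
    (9,6)@(19, 13): e=[-8,26,10] → .
  covered (4 px):
    . . . . . . . X . .
    . . . . . . . . . .
    . . . . . . . . X .
    . . . . . . . . X .
    . . . . . . . . . .
    . . . . . . . . . X
    . . . . . . . . . .
T2:
  2·area = 68  (B↔C swapped to make it positive)
  edge (15, 12)→(5, 8): d=(-10,-4) top-left  bias=+0
  edge (5, 8)→(2, 0): d=(-3,-8) top-left  bias=+0
  edge (2, 0)→(15, 12): d=(13,12) right/bottom  bias=-1
    (1,0)@(3, 1): e=[62,5,1] → X
    (2,0)@(5, 1): e=[70,21,-23] → .
    (1,1)@(3, 3): e=[42,-1,27] → .
    (2,1)@(5, 3): e=[50,15,3] → X
    (3,1)@(7, 3): e=[58,31,-21] → .
    (2,2)@(5, 5): e=[30,9,29] → X
    (3,2)@(7, 5): e=[38,25,5] → X
    (4,2)@(9, 5): e=[46,41,-19] → .
    (2,3)@(5, 7): e=[10,3,55] → X
    (4,3)@(9, 7): e=[26,35,7] → X
    (5,3)@(11, 7): e=[34,51,-17] → .
    (2,4)@(5, 9): e=[-10,-3,81] → .
  covered (10 px):
    . X . . . . . . . .
    . . X . . . . . . .
    . . X X . . . . . .
    . . X X X . . . . .
    . . . . X X . . . .
    . . . . . . X . . .
    . . . . . . . . . .
T3:
  2·area = 60
  edge (6, 2)→(20, 4): d=(14,2) right/bottom  bias=-1
  edge (20, 4)→(4, 6): d=(-16,2) right/bottom  bias=-1
  edge (4, 6)→(6, 2): d=(2,-4) top-left  bias=+0
    (3,1)@(7, 3): e=[12,42,6] → X
    (4,1)@(9, 3): e=[8,38,14] → X
    (5,1)@(11, 3): e=[4,34,22] → X
    (6,1)@(13, 3): e=[0,30,30] → .  [on edge]
    (2,2)@(5, 5): e=[44,14,2] → X
    (6,2)@(13, 5): e=[28,-2,34] → .
    (2,3)@(5, 7): e=[72,-18,6] → .
    (3,3)@(7, 7): e=[68,-22,14] → .
    (4,3)@(9, 7): e=[64,-26,22] → .
    (5,3)@(11, 7): e=[60,-30,30] → .
  covered (7 px):
    . . . . . . . . . .
    . . . X X X . . . .
    . . X X X X . . . .
    . . . . . . . . . .
    . . . . . . . . . .
    . . . . . . . . . .
    . . . . . . . . . .
T4:
  2·area = 40
  edge (0, 12)→(8, 6): d=(8,-6) top-left  bias=+0
  edge (8, 6)→(8, 11): d=(0,5) right/bottom  bias=-1
  edge (8, 11)→(0, 12): d=(-8,1) right/bottom  bias=-1
    (3,3)@(7, 7): e=[2,5,33] → X
    (4,3)@(9, 7): e=[14,-5,31] → .
    (2,4)@(5, 9): e=[6,15,19] → X
    (4,4)@(9, 9): e=[30,-5,15] → .
    (1,5)@(3, 11): e=[10,25,5] → X
    (4,5)@(9, 11): e=[46,-5,-1] → .
    (1,6)@(3, 13): e=[26,25,-11] → .
    (2,6)@(5, 13): e=[38,15,-13] → .
    (3,6)@(7, 13): e=[50,5,-15] → .
  covered (6 px):
    . . . . . . . . . .
    . . . . . . . . . .
    . . . . . . . . . .
    . . . X . . . . . .
    . . X X . . . . . .
    . X X X . . . . . .
    . . . . . . . . . .

Z-buffer (winner per pixel, '.' = empty):
  . 2 . . . . . 1 . .
  . . 2 3 3 3 . . . .
  . . 3 3 3 3 . . 1 .
  . . 2 4 2 . . . 1 .
  . . 4 4 2 2 . . . .
  . 4 4 4 . . 2 . . 1
  . . . . . . . . . .

Answer: 3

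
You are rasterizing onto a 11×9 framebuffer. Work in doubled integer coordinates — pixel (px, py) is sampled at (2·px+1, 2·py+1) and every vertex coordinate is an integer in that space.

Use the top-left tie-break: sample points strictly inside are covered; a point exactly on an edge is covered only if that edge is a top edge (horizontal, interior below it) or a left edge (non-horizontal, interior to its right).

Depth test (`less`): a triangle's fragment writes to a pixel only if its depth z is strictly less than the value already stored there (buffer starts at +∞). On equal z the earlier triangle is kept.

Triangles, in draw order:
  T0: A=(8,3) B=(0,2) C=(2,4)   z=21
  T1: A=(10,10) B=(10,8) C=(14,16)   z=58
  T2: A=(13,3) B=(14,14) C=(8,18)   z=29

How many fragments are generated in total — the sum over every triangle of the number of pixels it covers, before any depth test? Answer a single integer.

T0:
  2·area = 14  (B↔C swapped to make it positive)
  edge (8, 3)→(2, 4): d=(-6,1) right/bottom  bias=-1
  edge (2, 4)→(0, 2): d=(-2,-2) top-left  bias=+0
  edge (0, 2)→(8, 3): d=(8,1) right/bottom  bias=-1
    (0,1)@(1, 3): e=[7,0,7] → █  [on edge]
    (1,1)@(3, 3): e=[5,4,5] → █
    (2,1)@(5, 3): e=[3,8,3] → █
    (3,1)@(7, 3): e=[1,12,1] → █
    (4,1)@(9, 3): e=[-1,16,-1] → ·
    (0,2)@(1, 5): e=[-5,-4,23] → ·
    (1,2)@(3, 5): e=[-7,0,21] → ·  [on edge]
    (2,2)@(5, 5): e=[-9,4,19] → ·
    (3,2)@(7, 5): e=[-11,8,17] → ·
    (2,3)@(5, 7): e=[-21,0,35] → ·  [on edge]
    (3,4)@(7, 9): e=[-35,0,49] → ·  [on edge]
    (4,5)@(9, 11): e=[-49,0,63] → ·  [on edge]
    (5,6)@(11, 13): e=[-63,0,77] → ·  [on edge]
    (6,7)@(13, 15): e=[-77,0,91] → ·  [on edge]
    (7,8)@(15, 17): e=[-91,0,105] → ·  [on edge]
  covered (4 px):
    · · · · · · · · · · ·
    █ █ █ █ · · · · · · ·
    · · · · · · · · · · ·
    · · · · · · · · · · ·
    · · · · · · · · · · ·
    · · · · · · · · · · ·
    · · · · · · · · · · ·
    · · · · · · · · · · ·
    · · · · · · · · · · ·
T1:
  2·area = 8
  edge (10, 10)→(10, 8): d=(0,-2) top-left  bias=+0
  edge (10, 8)→(14, 16): d=(4,8) right/bottom  bias=-1
  edge (14, 16)→(10, 10): d=(-4,-6) top-left  bias=+0
    (5,5)@(11, 11): e=[2,4,2] → █
    (6,5)@(13, 11): e=[6,-12,14] → ·
    (5,6)@(11, 13): e=[2,12,-6] → ·
  covered (1 px):
    · · · · · · · · · · ·
    · · · · · · · · · · ·
    · · · · · · · · · · ·
    · · · · · · · · · · ·
    · · · · · · · · · · ·
    · · · · · █ · · · · ·
    · · · · · · · · · · ·
    · · · · · · · · · · ·
    · · · · · · · · · · ·
T2:
  2·area = 70
  edge (13, 3)→(14, 14): d=(1,11) right/bottom  bias=-1
  edge (14, 14)→(8, 18): d=(-6,4) right/bottom  bias=-1
  edge (8, 18)→(13, 3): d=(5,-15) top-left  bias=+0
    (6,1)@(13, 3): e=[0,70,0] → ·  [on edge]
    (6,2)@(13, 5): e=[2,58,10] → █
    (7,2)@(15, 5): e=[-20,50,40] → ·
    (6,3)@(13, 7): e=[4,46,20] → █
    (7,3)@(15, 7): e=[-18,38,50] → ·
    (5,4)@(11, 9): e=[28,42,0] → █  [on edge]
    (7,4)@(15, 9): e=[-16,26,60] → ·
    (5,5)@(11, 11): e=[30,30,10] → █
    (7,5)@(15, 11): e=[-14,14,70] → ·
    (5,6)@(11, 13): e=[32,18,20] → █
    (7,6)@(15, 13): e=[-12,2,80] → ·
    (4,7)@(9, 15): e=[56,14,0] → █  [on edge]
  covered (11 px):
    · · · · · · · · · · ·
    · · · · · · · · · · ·
    · · · · · · █ · · · ·
    · · · · · · █ · · · ·
    · · · · · █ █ · · · ·
    · · · · · █ █ · · · ·
    · · · · · █ █ · · · ·
    · · · · █ █ · · · · ·
    · · · · █ · · · · · ·

Result: 16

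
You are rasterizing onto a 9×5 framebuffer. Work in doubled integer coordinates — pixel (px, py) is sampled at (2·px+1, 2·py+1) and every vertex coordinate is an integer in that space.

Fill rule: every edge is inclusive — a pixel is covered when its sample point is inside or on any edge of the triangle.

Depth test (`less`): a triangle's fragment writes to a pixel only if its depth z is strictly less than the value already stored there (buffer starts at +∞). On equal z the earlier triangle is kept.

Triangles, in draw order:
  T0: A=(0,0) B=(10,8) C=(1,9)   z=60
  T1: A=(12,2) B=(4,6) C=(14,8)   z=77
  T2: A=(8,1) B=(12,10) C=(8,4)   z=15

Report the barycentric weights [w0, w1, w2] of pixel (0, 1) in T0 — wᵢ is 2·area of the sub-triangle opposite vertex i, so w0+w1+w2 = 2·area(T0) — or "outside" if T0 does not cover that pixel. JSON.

T0:
  2·area = 82
  edge (0, 0)→(10, 8): d=(10,8) inclusive
  edge (10, 8)→(1, 9): d=(-9,1) inclusive
  edge (1, 9)→(0, 0): d=(-1,-9) inclusive
    (0,0)@(1, 1): e=[2,72,8] → #
    (1,0)@(3, 1): e=[-14,70,26] → ·
    (0,1)@(1, 3): e=[22,54,6] → #
    (1,1)@(3, 3): e=[6,52,24] → #
    (2,1)@(5, 3): e=[-10,50,42] → ·
    (0,2)@(1, 5): e=[42,36,4] → #
    (2,2)@(5, 5): e=[10,32,40] → #
    (3,2)@(7, 5): e=[-6,30,58] → ·
    (0,3)@(1, 7): e=[62,18,2] → #
    (3,3)@(7, 7): e=[14,12,56] → #
    (4,3)@(9, 7): e=[-2,10,74] → ·
    (0,4)@(1, 9): e=[82,0,0] → #  [on edge]
  covered (11 px):
    # · · · · · · · ·
    # # · · · · · · ·
    # # # · · · · · ·
    # # # # · · · · ·
    # · · · · · · · ·
T1:
  2·area = 56  (B↔C swapped to make it positive)
  edge (12, 2)→(14, 8): d=(2,6) inclusive
  edge (14, 8)→(4, 6): d=(-10,-2) inclusive
  edge (4, 6)→(12, 2): d=(8,-4) inclusive
    (5,1)@(11, 3): e=[8,44,4] → #
    (6,1)@(13, 3): e=[-4,48,12] → ·
    (3,2)@(7, 5): e=[36,16,4] → #
    (4,2)@(9, 5): e=[24,20,12] → #
    (6,2)@(13, 5): e=[0,28,28] → #  [on edge]
    (7,2)@(15, 5): e=[-12,32,36] → ·
    (3,3)@(7, 7): e=[40,-4,20] → ·
    (4,3)@(9, 7): e=[28,0,28] → #  [on edge]
    (7,3)@(15, 7): e=[-8,12,52] → ·
    (4,4)@(9, 9): e=[32,-20,44] → ·
    (5,4)@(11, 9): e=[20,-16,52] → ·
    (6,4)@(13, 9): e=[8,-12,60] → ·
  covered (8 px):
    · · · · · · · · ·
    · · · · · # · · ·
    · · · # # # # · ·
    · · · · # # # · ·
    · · · · · · · · ·
T2:
  2·area = 12
  edge (8, 1)→(12, 10): d=(4,9) inclusive
  edge (12, 10)→(8, 4): d=(-4,-6) inclusive
  edge (8, 4)→(8, 1): d=(0,-3) inclusive
    (4,2)@(9, 5): e=[7,2,3] → #
    (5,2)@(11, 5): e=[-11,14,9] → ·
    (4,3)@(9, 7): e=[15,-6,3] → ·
  covered (1 px):
    · · · · · · · · ·
    · · · · · · · · ·
    · · · · # · · · ·
    · · · · · · · · ·
    · · · · · · · · ·

Result: [54,6,22]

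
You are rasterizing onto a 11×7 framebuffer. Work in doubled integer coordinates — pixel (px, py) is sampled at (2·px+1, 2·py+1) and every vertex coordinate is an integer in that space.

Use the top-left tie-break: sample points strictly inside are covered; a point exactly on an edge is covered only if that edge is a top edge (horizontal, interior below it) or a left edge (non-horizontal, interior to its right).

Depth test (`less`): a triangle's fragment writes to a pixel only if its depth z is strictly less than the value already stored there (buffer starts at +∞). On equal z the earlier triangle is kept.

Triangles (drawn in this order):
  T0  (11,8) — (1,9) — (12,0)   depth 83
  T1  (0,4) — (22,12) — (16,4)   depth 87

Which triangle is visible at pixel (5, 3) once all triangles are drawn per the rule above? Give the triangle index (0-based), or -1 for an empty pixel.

T0:
  2·area = 79
  edge (11, 8)→(1, 9): d=(-10,1) right/bottom  bias=-1
  edge (1, 9)→(12, 0): d=(11,-9) top-left  bias=+0
  edge (12, 0)→(11, 8): d=(-1,8) right/bottom  bias=-1
    (5,0)@(11, 1): e=[70,2,7] → X
    (6,0)@(13, 1): e=[68,20,-9] → .
    (4,1)@(9, 3): e=[52,6,21] → X
    (6,1)@(13, 3): e=[48,42,-11] → .
    (3,2)@(7, 5): e=[34,10,35] → X
    (6,2)@(13, 5): e=[28,64,-13] → .
    (2,3)@(5, 7): e=[16,14,49] → X
    (6,3)@(13, 7): e=[8,86,-15] → .
    (10,3)@(21, 7): e=[0,158,-79] → .  [on edge]
    (0,4)@(1, 9): e=[0,0,79] → .  [on edge]
    (2,4)@(5, 9): e=[-4,36,47] → .
    (3,4)@(7, 9): e=[-6,54,31] → .
  covered (10 px):
    . . . . . X . . . . .
    . . . . X X . . . . .
    . . . X X X . . . . .
    . . X X X X . . . . .
    . . . . . . . . . . .
    . . . . . . . . . . .
    . . . . . . . . . . .
T1:
  2·area = 128  (B↔C swapped to make it positive)
  edge (0, 4)→(16, 4): d=(16,0) top-left  bias=+0
  edge (16, 4)→(22, 12): d=(6,8) right/bottom  bias=-1
  edge (22, 12)→(0, 4): d=(-22,-8) top-left  bias=+0
    (1,2)@(3, 5): e=[16,110,2] → X
    (2,2)@(5, 5): e=[16,94,18] → X
    (3,2)@(7, 5): e=[16,78,34] → X
    (4,2)@(9, 5): e=[16,62,50] → X
    (5,2)@(11, 5): e=[16,46,66] → X
    (6,2)@(13, 5): e=[16,30,82] → X
    (7,2)@(15, 5): e=[16,14,98] → X
    (8,2)@(17, 5): e=[16,-2,114] → .
    (1,3)@(3, 7): e=[48,122,-42] → .
    (2,3)@(5, 7): e=[48,106,-26] → .
    (3,3)@(7, 7): e=[48,90,-10] → .
    (4,3)@(9, 7): e=[48,74,6] → X
  covered (16 px):
    . . . . . . . . . . .
    . . . . . . . . . . .
    . X X X X X X X . . .
    . . . . X X X X X . .
    . . . . . . . X X X .
    . . . . . . . . . . X
    . . . . . . . . . . .

Z-buffer (winner per pixel, '.' = empty):
  . . . . . 0 . . . . .
  . . . . 0 0 . . . . .
  . 1 1 0 0 0 1 1 . . .
  . . 0 0 0 0 1 1 1 . .
  . . . . . . . 1 1 1 .
  . . . . . . . . . . 1
  . . . . . . . . . . .

Answer: 0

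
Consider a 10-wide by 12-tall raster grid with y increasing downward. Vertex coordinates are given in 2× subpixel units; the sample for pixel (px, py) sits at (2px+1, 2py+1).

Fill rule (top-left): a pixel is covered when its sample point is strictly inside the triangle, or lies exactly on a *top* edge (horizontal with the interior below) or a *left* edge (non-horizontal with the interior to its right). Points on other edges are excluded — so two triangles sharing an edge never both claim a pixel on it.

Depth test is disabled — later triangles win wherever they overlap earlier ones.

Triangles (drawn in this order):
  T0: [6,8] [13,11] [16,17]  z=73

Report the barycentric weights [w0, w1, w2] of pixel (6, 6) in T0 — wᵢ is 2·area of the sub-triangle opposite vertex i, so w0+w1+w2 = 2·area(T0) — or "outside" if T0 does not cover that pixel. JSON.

T0:
  2·area = 33
  edge (6, 8)→(13, 11): d=(7,3) right/bottom  bias=-1
  edge (13, 11)→(16, 17): d=(3,6) right/bottom  bias=-1
  edge (16, 17)→(6, 8): d=(-10,-9) top-left  bias=+0
    (4,1)@(9, 3): e=[-44,0,77] → ·  [on edge]
    (5,3)@(11, 7): e=[-22,0,55] → ·  [on edge]
    (5,5)@(11, 11): e=[6,12,15] → #
    (6,5)@(13, 11): e=[0,0,33] → ·  [on edge]
    (5,6)@(11, 13): e=[20,18,-5] → ·
    (6,6)@(13, 13): e=[14,6,13] → #
    (7,6)@(15, 13): e=[8,-6,31] → ·
    (6,7)@(13, 15): e=[28,12,-7] → ·
    (7,7)@(15, 15): e=[22,0,11] → ·  [on edge]
    (8,9)@(17, 19): e=[44,0,-11] → ·  [on edge]
    (9,11)@(19, 23): e=[66,0,-33] → ·  [on edge]
  covered (2 px):
    · · · · · · · · · ·
    · · · · · · · · · ·
    · · · · · · · · · ·
    · · · · · · · · · ·
    · · · · · · · · · ·
    · · · · · # · · · ·
    · · · · · · # · · ·
    · · · · · · · · · ·
    · · · · · · · · · ·
    · · · · · · · · · ·
    · · · · · · · · · ·
    · · · · · · · · · ·

Result: [6,13,14]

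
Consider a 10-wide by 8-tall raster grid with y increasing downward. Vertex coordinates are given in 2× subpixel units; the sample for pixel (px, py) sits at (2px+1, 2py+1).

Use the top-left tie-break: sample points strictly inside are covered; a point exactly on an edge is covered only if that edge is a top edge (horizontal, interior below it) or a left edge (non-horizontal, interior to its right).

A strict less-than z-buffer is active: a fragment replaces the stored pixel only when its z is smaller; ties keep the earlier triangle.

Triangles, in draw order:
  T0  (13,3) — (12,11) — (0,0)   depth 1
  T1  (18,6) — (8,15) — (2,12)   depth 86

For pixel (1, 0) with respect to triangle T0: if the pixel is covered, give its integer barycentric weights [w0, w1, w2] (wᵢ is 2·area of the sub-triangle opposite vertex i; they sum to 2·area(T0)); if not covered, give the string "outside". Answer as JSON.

T0:
  2·area = 107
  edge (13, 3)→(12, 11): d=(-1,8) right/bottom  bias=-1
  edge (12, 11)→(0, 0): d=(-12,-11) top-left  bias=+0
  edge (0, 0)→(13, 3): d=(13,3) right/bottom  bias=-1
    (1,0)@(3, 1): e=[82,21,4] → #
    (2,0)@(5, 1): e=[66,43,-2] → ·
    (1,1)@(3, 3): e=[80,-3,30] → ·
    (2,1)@(5, 3): e=[64,19,24] → #
    (3,1)@(7, 3): e=[48,41,18] → #
    (4,1)@(9, 3): e=[32,63,12] → #
    (5,1)@(11, 3): e=[16,85,6] → #
    (6,1)@(13, 3): e=[0,107,0] → ·  [on edge]
    (2,2)@(5, 5): e=[62,-5,50] → ·
    (3,2)@(7, 5): e=[46,17,44] → #
    (6,2)@(13, 5): e=[-2,83,26] → ·
    (3,3)@(7, 7): e=[44,-7,70] → ·
  covered (11 px):
    · # · · · · · · · ·
    · · # # # # · · · ·
    · · · # # # · · · ·
    · · · · # # · · · ·
    · · · · · # · · · ·
    · · · · · · · · · ·
    · · · · · · · · · ·
    · · · · · · · · · ·
T1:
  2·area = 84
  edge (18, 6)→(8, 15): d=(-10,9) right/bottom  bias=-1
  edge (8, 15)→(2, 12): d=(-6,-3) top-left  bias=+0
  edge (2, 12)→(18, 6): d=(16,-6) top-left  bias=+0
    (5,4)@(11, 9): e=[33,45,6] → #
    (6,4)@(13, 9): e=[15,51,18] → #
    (7,4)@(15, 9): e=[-3,57,30] → ·
    (2,5)@(5, 11): e=[67,15,2] → #
    (3,5)@(7, 11): e=[49,21,14] → #
    (4,5)@(9, 11): e=[31,27,26] → #
    (6,5)@(13, 11): e=[-5,39,50] → ·
    (2,6)@(5, 13): e=[47,3,34] → #
    (5,6)@(11, 13): e=[-7,21,70] → ·
    (2,7)@(5, 15): e=[27,-9,66] → ·
    (3,7)@(7, 15): e=[9,-3,78] → ·
    (4,7)@(9, 15): e=[-9,3,90] → ·
  covered (9 px):
    · · · · · · · · · ·
    · · · · · · · · · ·
    · · · · · · · · · ·
    · · · · · · · · · ·
    · · · · · # # · · ·
    · · # # # # · · · ·
    · · # # # · · · · ·
    · · · · · · · · · ·

Result: [21,4,82]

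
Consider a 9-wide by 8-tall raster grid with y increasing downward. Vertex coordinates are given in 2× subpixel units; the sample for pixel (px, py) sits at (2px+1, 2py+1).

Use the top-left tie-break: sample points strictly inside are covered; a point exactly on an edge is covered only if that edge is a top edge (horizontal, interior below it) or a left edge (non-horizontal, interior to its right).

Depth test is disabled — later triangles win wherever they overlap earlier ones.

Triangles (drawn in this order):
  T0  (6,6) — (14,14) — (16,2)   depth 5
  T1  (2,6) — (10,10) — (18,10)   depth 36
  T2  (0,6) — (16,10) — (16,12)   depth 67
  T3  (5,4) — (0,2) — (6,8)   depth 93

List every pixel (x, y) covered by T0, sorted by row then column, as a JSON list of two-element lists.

T0:
  2·area = 112  (B↔C swapped to make it positive)
  edge (6, 6)→(16, 2): d=(10,-4) top-left  bias=+0
  edge (16, 2)→(14, 14): d=(-2,12) right/bottom  bias=-1
  edge (14, 14)→(6, 6): d=(-8,-8) top-left  bias=+0
    (0,0)@(1, 1): e=[-70,182,0] → .  [on edge]
    (1,1)@(3, 3): e=[-42,154,0] → .  [on edge]
    (7,1)@(15, 3): e=[6,10,96] → X
    (8,1)@(17, 3): e=[14,-14,112] → .
    (2,2)@(5, 5): e=[-14,126,0] → .  [on edge]
    (4,2)@(9, 5): e=[2,78,32] → X
    (5,2)@(11, 5): e=[10,54,48] → X
    (6,2)@(13, 5): e=[18,30,64] → X
    (8,2)@(17, 5): e=[34,-18,96] → .
    (3,3)@(7, 7): e=[14,98,0] → X  [on edge]
    (8,3)@(17, 7): e=[54,-22,80] → .
    (3,4)@(7, 9): e=[34,94,-16] → .
    (4,4)@(9, 9): e=[42,70,0] → X  [on edge]
    (5,5)@(11, 11): e=[70,42,0] → X  [on edge]
    (6,6)@(13, 13): e=[98,14,0] → X  [on edge]
    (7,7)@(15, 15): e=[126,-14,0] → .  [on edge]
  covered (16 px):
    . . . . . . . . .
    . . . . . . . X .
    . . . . X X X X .
    . . . X X X X X .
    . . . . X X X . .
    . . . . . X X . .
    . . . . . . X . .
    . . . . . . . . .
T1:
  2·area = 32  (B↔C swapped to make it positive)
  edge (2, 6)→(18, 10): d=(16,4) right/bottom  bias=-1
  edge (18, 10)→(10, 10): d=(-8,0) right/bottom  bias=-1
  edge (10, 10)→(2, 6): d=(-8,-4) top-left  bias=+0
    (2,3)@(5, 7): e=[4,24,4] → X
    (3,3)@(7, 7): e=[-4,24,12] → .
    (2,4)@(5, 9): e=[36,8,-12] → .
    (4,4)@(9, 9): e=[20,8,4] → X
    (5,4)@(11, 9): e=[12,8,12] → X
    (6,4)@(13, 9): e=[4,8,20] → X
    (7,4)@(15, 9): e=[-4,8,28] → .
    (4,5)@(9, 11): e=[52,-8,-12] → .
    (5,5)@(11, 11): e=[44,-8,-4] → .
    (6,5)@(13, 11): e=[36,-8,4] → .
  covered (4 px):
    . . . . . . . . .
    . . . . . . . . .
    . . . . . . . . .
    . . X . . . . . .
    . . . . X X X . .
    . . . . . . . . .
    . . . . . . . . .
    . . . . . . . . .
T2:
  2·area = 32
  edge (0, 6)→(16, 10): d=(16,4) right/bottom  bias=-1
  edge (16, 10)→(16, 12): d=(0,2) right/bottom  bias=-1
  edge (16, 12)→(0, 6): d=(-16,-6) top-left  bias=+0
    (1,3)@(3, 7): e=[4,26,2] → X
    (2,3)@(5, 7): e=[-4,22,14] → .
    (1,4)@(3, 9): e=[36,26,-30] → .
    (4,4)@(9, 9): e=[12,14,6] → X
    (5,4)@(11, 9): e=[4,10,18] → X
    (6,4)@(13, 9): e=[-4,6,30] → .
    (4,5)@(9, 11): e=[44,14,-26] → .
    (5,5)@(11, 11): e=[36,10,-14] → .
    (7,5)@(15, 11): e=[20,2,10] → X
    (8,5)@(17, 11): e=[12,-2,22] → .
    (7,6)@(15, 13): e=[52,2,-22] → .
  covered (4 px):
    . . . . . . . . .
    . . . . . . . . .
    . . . . . . . . .
    . X . . . . . . .
    . . . . X X . . .
    . . . . . . . X .
    . . . . . . . . .
    . . . . . . . . .
T3:
  2·area = 18  (B↔C swapped to make it positive)
  edge (5, 4)→(6, 8): d=(1,4) right/bottom  bias=-1
  edge (6, 8)→(0, 2): d=(-6,-6) top-left  bias=+0
  edge (0, 2)→(5, 4): d=(5,2) right/bottom  bias=-1
    (0,1)@(1, 3): e=[15,0,3] → X  [on edge]
    (1,1)@(3, 3): e=[7,12,-1] → .
    (0,2)@(1, 5): e=[17,-12,13] → .
    (1,2)@(3, 5): e=[9,0,9] → X  [on edge]
    (2,2)@(5, 5): e=[1,12,5] → X
    (3,2)@(7, 5): e=[-7,24,1] → .
    (1,3)@(3, 7): e=[11,-12,19] → .
    (2,3)@(5, 7): e=[3,0,15] → X  [on edge]
    (3,3)@(7, 7): e=[-5,12,11] → .
    (2,4)@(5, 9): e=[5,-12,25] → .
    (3,4)@(7, 9): e=[-3,0,21] → .  [on edge]
    (4,5)@(9, 11): e=[-9,0,27] → .  [on edge]
    (5,6)@(11, 13): e=[-15,0,33] → .  [on edge]
    (6,7)@(13, 15): e=[-21,0,39] → .  [on edge]
  covered (4 px):
    . . . . . . . . .
    X . . . . . . . .
    . X X . . . . . .
    . . X . . . . . .
    . . . . . . . . .
    . . . . . . . . .
    . . . . . . . . .
    . . . . . . . . .

Answer: [[7,1],[4,2],[5,2],[6,2],[7,2],[3,3],[4,3],[5,3],[6,3],[7,3],[4,4],[5,4],[6,4],[5,5],[6,5],[6,6]]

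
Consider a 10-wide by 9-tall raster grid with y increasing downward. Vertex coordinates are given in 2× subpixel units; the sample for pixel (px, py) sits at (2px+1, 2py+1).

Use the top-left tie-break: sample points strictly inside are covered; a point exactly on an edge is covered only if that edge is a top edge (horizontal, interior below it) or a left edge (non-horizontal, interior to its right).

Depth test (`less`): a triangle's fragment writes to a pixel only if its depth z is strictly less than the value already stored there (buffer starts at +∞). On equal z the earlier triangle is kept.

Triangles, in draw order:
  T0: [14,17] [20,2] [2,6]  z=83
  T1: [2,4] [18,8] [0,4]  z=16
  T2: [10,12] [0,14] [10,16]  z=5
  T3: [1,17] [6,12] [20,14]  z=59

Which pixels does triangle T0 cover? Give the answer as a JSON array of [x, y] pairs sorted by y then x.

T0:
  2·area = 246  (B↔C swapped to make it positive)
  edge (14, 17)→(2, 6): d=(-12,-11) top-left  bias=+0
  edge (2, 6)→(20, 2): d=(18,-4) top-left  bias=+0
  edge (20, 2)→(14, 17): d=(-6,15) right/bottom  bias=-1
    (8,1)@(17, 3): e=[201,6,39] → █
    (9,1)@(19, 3): e=[223,14,9] → █
    (3,2)@(7, 5): e=[67,2,177] → █
    (4,2)@(9, 5): e=[89,10,147] → █
    (5,2)@(11, 5): e=[111,18,117] → █
    (6,2)@(13, 5): e=[133,26,87] → █
    (7,2)@(15, 5): e=[155,34,57] → █
    (9,2)@(19, 5): e=[199,50,-3] → ·
    (2,3)@(5, 7): e=[21,30,195] → █
    (9,3)@(19, 7): e=[175,86,-15] → ·
    (2,4)@(5, 9): e=[-3,66,183] → ·
    (3,4)@(7, 9): e=[19,74,153] → █
  covered (29 px):
    · · · · · · · · · ·
    · · · · · · · · █ █
    · · · █ █ █ █ █ █ ·
    · · █ █ █ █ █ █ █ ·
    · · · █ █ █ █ █ █ ·
    · · · · █ █ █ █ · ·
    · · · · · █ █ █ · ·
    · · · · · · █ · · ·
    · · · · · · · · · ·
T1:
  2·area = 8
  edge (2, 4)→(18, 8): d=(16,4) right/bottom  bias=-1
  edge (18, 8)→(0, 4): d=(-18,-4) top-left  bias=+0
  edge (0, 4)→(2, 4): d=(2,0) top-left  bias=+0
    (2,2)@(5, 5): e=[4,2,2] → █
    (3,2)@(7, 5): e=[-4,10,2] → ·
    (2,3)@(5, 7): e=[36,-34,6] → ·
  covered (1 px):
    · · · · · · · · · ·
    · · · · · · · · · ·
    · · █ · · · · · · ·
    · · · · · · · · · ·
    · · · · · · · · · ·
    · · · · · · · · · ·
    · · · · · · · · · ·
    · · · · · · · · · ·
    · · · · · · · · · ·
T2:
  2·area = 40  (B↔C swapped to make it positive)
  edge (10, 12)→(10, 16): d=(0,4) right/bottom  bias=-1
  edge (10, 16)→(0, 14): d=(-10,-2) top-left  bias=+0
  edge (0, 14)→(10, 12): d=(10,-2) top-left  bias=+0
    (7,5)@(15, 11): e=[-20,60,0] → ·  [on edge]
    (2,6)@(5, 13): e=[20,20,0] → █  [on edge]
    (3,6)@(7, 13): e=[12,24,4] → █
    (4,6)@(9, 13): e=[4,28,8] → █
    (5,6)@(11, 13): e=[-4,32,12] → ·
    (2,7)@(5, 15): e=[20,0,20] → █  [on edge]
    (5,7)@(11, 15): e=[-4,12,32] → ·
    (2,8)@(5, 17): e=[20,-20,40] → ·
    (3,8)@(7, 17): e=[12,-16,44] → ·
    (4,8)@(9, 17): e=[4,-12,48] → ·
    (7,8)@(15, 17): e=[-20,0,60] → ·  [on edge]
  covered (6 px):
    · · · · · · · · · ·
    · · · · · · · · · ·
    · · · · · · · · · ·
    · · · · · · · · · ·
    · · · · · · · · · ·
    · · · · · · · · · ·
    · · █ █ █ · · · · ·
    · · █ █ █ · · · · ·
    · · · · · · · · · ·
T3:
  2·area = 80
  edge (1, 17)→(6, 12): d=(5,-5) top-left  bias=+0
  edge (6, 12)→(20, 14): d=(14,2) right/bottom  bias=-1
  edge (20, 14)→(1, 17): d=(-19,3) right/bottom  bias=-1
    (8,0)@(17, 1): e=[0,-176,256] → ·  [on edge]
    (7,1)@(15, 3): e=[0,-144,224] → ·  [on edge]
    (6,2)@(13, 5): e=[0,-112,192] → ·  [on edge]
    (5,3)@(11, 7): e=[0,-80,160] → ·  [on edge]
    (4,4)@(9, 9): e=[0,-48,128] → ·  [on edge]
    (3,5)@(7, 11): e=[0,-16,96] → ·  [on edge]
    (2,6)@(5, 13): e=[0,16,64] → █  [on edge]
    (3,6)@(7, 13): e=[10,12,58] → █
    (4,6)@(9, 13): e=[20,8,52] → █
    (5,6)@(11, 13): e=[30,4,46] → █
    (6,6)@(13, 13): e=[40,0,40] → ·  [on edge]
    (1,7)@(3, 15): e=[0,48,32] → █  [on edge]
    (0,8)@(1, 17): e=[0,80,0] → ·  [on edge]
  covered (10 px):
    · · · · · · · · · ·
    · · · · · · · · · ·
    · · · · · · · · · ·
    · · · · · · · · · ·
    · · · · · · · · · ·
    · · · · · · · · · ·
    · · █ █ █ █ · · · ·
    · █ █ █ █ █ █ · · ·
    · · · · · · · · · ·

Result: [[8,1],[9,1],[3,2],[4,2],[5,2],[6,2],[7,2],[8,2],[2,3],[3,3],[4,3],[5,3],[6,3],[7,3],[8,3],[3,4],[4,4],[5,4],[6,4],[7,4],[8,4],[4,5],[5,5],[6,5],[7,5],[5,6],[6,6],[7,6],[6,7]]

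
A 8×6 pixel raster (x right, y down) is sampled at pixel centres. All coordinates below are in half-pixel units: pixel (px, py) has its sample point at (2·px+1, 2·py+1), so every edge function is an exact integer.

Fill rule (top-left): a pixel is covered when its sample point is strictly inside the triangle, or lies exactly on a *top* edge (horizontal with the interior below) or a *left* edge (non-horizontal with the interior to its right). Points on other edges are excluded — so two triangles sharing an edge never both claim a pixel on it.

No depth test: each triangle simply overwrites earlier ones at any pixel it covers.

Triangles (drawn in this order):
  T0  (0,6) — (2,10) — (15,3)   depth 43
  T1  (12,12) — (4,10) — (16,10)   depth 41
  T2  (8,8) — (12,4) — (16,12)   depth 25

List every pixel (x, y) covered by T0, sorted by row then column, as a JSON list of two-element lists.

T0:
  2·area = 66  (B↔C swapped to make it positive)
  edge (0, 6)→(15, 3): d=(15,-3) top-left  bias=+0
  edge (15, 3)→(2, 10): d=(-13,7) right/bottom  bias=-1
  edge (2, 10)→(0, 6): d=(-2,-4) top-left  bias=+0
    (7,1)@(15, 3): e=[0,0,66] → .  [on edge]
    (2,2)@(5, 5): e=[0,44,22] → X  [on edge]
    (3,2)@(7, 5): e=[6,30,30] → X
    (4,2)@(9, 5): e=[12,16,38] → X
    (5,2)@(11, 5): e=[18,2,46] → X
    (6,2)@(13, 5): e=[24,-12,54] → .
    (0,3)@(1, 7): e=[18,46,2] → X
    (1,3)@(3, 7): e=[24,32,10] → X
    (4,3)@(9, 7): e=[42,-10,34] → .
    (5,3)@(11, 7): e=[48,-24,42] → .
    (0,4)@(1, 9): e=[48,20,-2] → .
    (1,4)@(3, 9): e=[54,6,6] → X
  covered (9 px):
    . . . . . . . .
    . . . . . . . .
    . . X X X X . .
    X X X X . . . .
    . X . . . . . .
    . . . . . . . .
T1:
  2·area = 24
  edge (12, 12)→(4, 10): d=(-8,-2) top-left  bias=+0
  edge (4, 10)→(16, 10): d=(12,0) top-left  bias=+0
  edge (16, 10)→(12, 12): d=(-4,2) right/bottom  bias=-1
    (4,5)@(9, 11): e=[2,12,10] → X
    (5,5)@(11, 11): e=[6,12,6] → X
    (6,5)@(13, 11): e=[10,12,2] → X
    (7,5)@(15, 11): e=[14,12,-2] → .
  covered (3 px):
    . . . . . . . .
    . . . . . . . .
    . . . . . . . .
    . . . . . . . .
    . . . . . . . .
    . . . . X X X .
T2:
  2·area = 48
  edge (8, 8)→(12, 4): d=(4,-4) top-left  bias=+0
  edge (12, 4)→(16, 12): d=(4,8) right/bottom  bias=-1
  edge (16, 12)→(8, 8): d=(-8,-4) top-left  bias=+0
    (7,0)@(15, 1): e=[0,-36,84] → .  [on edge]
    (6,1)@(13, 3): e=[0,-12,60] → .  [on edge]
    (5,2)@(11, 5): e=[0,12,36] → X  [on edge]
    (6,2)@(13, 5): e=[8,-4,44] → .
    (4,3)@(9, 7): e=[0,36,12] → X  [on edge]
    (6,3)@(13, 7): e=[16,4,28] → X
    (7,3)@(15, 7): e=[24,-12,36] → .
    (3,4)@(7, 9): e=[0,60,-12] → .  [on edge]
    (4,4)@(9, 9): e=[8,44,-4] → .
    (5,4)@(11, 9): e=[16,28,4] → X
    (7,4)@(15, 9): e=[32,-4,20] → .
    (2,5)@(5, 11): e=[0,84,-36] → .  [on edge]
  covered (7 px):
    . . . . . . . .
    . . . . . . . .
    . . . . . X . .
    . . . . X X X .
    . . . . . X X .
    . . . . . . . X

Result: [[2,2],[3,2],[4,2],[5,2],[0,3],[1,3],[2,3],[3,3],[1,4]]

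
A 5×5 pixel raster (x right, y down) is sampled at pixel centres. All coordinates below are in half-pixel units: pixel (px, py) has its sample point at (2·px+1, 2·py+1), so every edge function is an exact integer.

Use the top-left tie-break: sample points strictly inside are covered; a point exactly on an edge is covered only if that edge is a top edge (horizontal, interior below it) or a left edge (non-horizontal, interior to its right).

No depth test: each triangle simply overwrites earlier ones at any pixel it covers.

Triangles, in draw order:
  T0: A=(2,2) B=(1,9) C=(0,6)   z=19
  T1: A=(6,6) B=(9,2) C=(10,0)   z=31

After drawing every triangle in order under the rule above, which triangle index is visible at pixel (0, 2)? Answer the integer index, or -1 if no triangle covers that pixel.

T0:
  2·area = 10
  edge (2, 2)→(1, 9): d=(-1,7) right/bottom  bias=-1
  edge (1, 9)→(0, 6): d=(-1,-3) top-left  bias=+0
  edge (0, 6)→(2, 2): d=(2,-4) top-left  bias=+0
    (0,2)@(1, 5): e=[4,4,2] → #
    (1,2)@(3, 5): e=[-10,10,10] → ·
    (0,3)@(1, 7): e=[2,2,6] → #
    (1,3)@(3, 7): e=[-12,8,14] → ·
    (0,4)@(1, 9): e=[0,0,10] → ·  [on edge]
  covered (2 px):
    · · · · ·
    · · · · ·
    # · · · ·
    # · · · ·
    · · · · ·
T1:
  2·area = 2  (B↔C swapped to make it positive)
  edge (6, 6)→(10, 0): d=(4,-6) top-left  bias=+0
  edge (10, 0)→(9, 2): d=(-1,2) right/bottom  bias=-1
  edge (9, 2)→(6, 6): d=(-3,4) right/bottom  bias=-1
  covered (0 px):
    · · · · ·
    · · · · ·
    · · · · ·
    · · · · ·
    · · · · ·

Z-buffer (winner per pixel, '.' = empty):
  . . . . .
  . . . . .
  0 . . . .
  0 . . . .
  . . . . .

Result: 0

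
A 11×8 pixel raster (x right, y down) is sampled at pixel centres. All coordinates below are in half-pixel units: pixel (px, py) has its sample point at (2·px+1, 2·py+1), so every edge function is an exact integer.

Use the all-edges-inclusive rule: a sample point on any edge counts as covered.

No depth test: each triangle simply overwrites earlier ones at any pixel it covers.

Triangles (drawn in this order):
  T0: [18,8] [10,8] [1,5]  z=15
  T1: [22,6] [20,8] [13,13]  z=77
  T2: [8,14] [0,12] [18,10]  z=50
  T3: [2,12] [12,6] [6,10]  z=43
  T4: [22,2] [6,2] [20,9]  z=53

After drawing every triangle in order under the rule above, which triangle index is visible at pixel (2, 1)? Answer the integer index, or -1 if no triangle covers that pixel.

T0:
  2·area = 24
  edge (18, 8)→(10, 8): d=(-8,0) inclusive
  edge (10, 8)→(1, 5): d=(-9,-3) inclusive
  edge (1, 5)→(18, 8): d=(17,3) inclusive
    (0,2)@(1, 5): e=[24,0,0] → █  [on edge]
    (1,2)@(3, 5): e=[24,6,-6] → ·
    (0,3)@(1, 7): e=[8,-18,34] → ·
    (3,3)@(7, 7): e=[8,0,16] → █  [on edge]
    (4,3)@(9, 7): e=[8,6,10] → █
    (5,3)@(11, 7): e=[8,12,4] → █
    (6,3)@(13, 7): e=[8,18,-2] → ·
    (3,4)@(7, 9): e=[-8,-18,50] → ·
    (4,4)@(9, 9): e=[-8,-12,44] → ·
    (5,4)@(11, 9): e=[-8,-6,38] → ·
    (6,4)@(13, 9): e=[-8,0,32] → ·  [on edge]
    (9,5)@(19, 11): e=[-24,0,48] → ·  [on edge]
  covered (4 px):
    · · · · · · · · · · ·
    · · · · · · · · · · ·
    █ · · · · · · · · · ·
    · · · █ █ █ · · · · ·
    · · · · · · · · · · ·
    · · · · · · · · · · ·
    · · · · · · · · · · ·
    · · · · · · · · · · ·
T1:
  2·area = 4
  edge (22, 6)→(20, 8): d=(-2,2) inclusive
  edge (20, 8)→(13, 13): d=(-7,5) inclusive
  edge (13, 13)→(22, 6): d=(9,-7) inclusive
    (10,3)@(21, 7): e=[0,2,2] → █  [on edge]
    (9,4)@(19, 9): e=[0,-2,6] → ·  [on edge]
    (10,4)@(21, 9): e=[-4,-12,20] → ·
    (8,5)@(17, 11): e=[0,-6,10] → ·  [on edge]
    (6,6)@(13, 13): e=[4,0,0] → █  [on edge]
    (7,6)@(15, 13): e=[0,-10,14] → ·  [on edge]
    (6,7)@(13, 15): e=[0,-14,18] → ·  [on edge]
  covered (2 px):
    · · · · · · · · · · ·
    · · · · · · · · · · ·
    · · · · · · · · · · ·
    · · · · · · · · · · █
    · · · · · · · · · · ·
    · · · · · · · · · · ·
    · · · · · · █ · · · ·
    · · · · · · · · · · ·
T2:
  2·area = 52
  edge (8, 14)→(0, 12): d=(-8,-2) inclusive
  edge (0, 12)→(18, 10): d=(18,-2) inclusive
  edge (18, 10)→(8, 14): d=(-10,4) inclusive
    (4,5)@(9, 11): e=[26,0,26] → █  [on edge]
    (5,5)@(11, 11): e=[30,4,18] → █
    (6,5)@(13, 11): e=[34,8,10] → █
    (7,5)@(15, 11): e=[38,12,2] → █
    (8,5)@(17, 11): e=[42,16,-6] → ·
    (2,6)@(5, 13): e=[2,28,22] → █
    (3,6)@(7, 13): e=[6,32,14] → █
    (5,6)@(11, 13): e=[14,40,-2] → ·
    (6,6)@(13, 13): e=[18,44,-10] → ·
    (7,6)@(15, 13): e=[22,48,-18] → ·
    (2,7)@(5, 15): e=[-14,64,2] → ·
    (3,7)@(7, 15): e=[-10,68,-6] → ·
  covered (7 px):
    · · · · · · · · · · ·
    · · · · · · · · · · ·
    · · · · · · · · · · ·
    · · · · · · · · · · ·
    · · · · · · · · · · ·
    · · · · █ █ █ █ · · ·
    · · █ █ █ · · · · · ·
    · · · · · · · · · · ·
T3:
  2·area = 4
  edge (2, 12)→(12, 6): d=(10,-6) inclusive
  edge (12, 6)→(6, 10): d=(-6,4) inclusive
  edge (6, 10)→(2, 12): d=(-4,2) inclusive
    (8,1)@(17, 3): e=[0,-2,6] → ·  [on edge]
    (3,4)@(7, 9): e=[0,2,2] → █  [on edge]
    (4,4)@(9, 9): e=[12,-6,-2] → ·
    (3,5)@(7, 11): e=[20,-10,-6] → ·
  covered (1 px):
    · · · · · · · · · · ·
    · · · · · · · · · · ·
    · · · · · · · · · · ·
    · · · · · · · · · · ·
    · · · █ · · · · · · ·
    · · · · · · · · · · ·
    · · · · · · · · · · ·
    · · · · · · · · · · ·
T4:
  2·area = 112  (B↔C swapped to make it positive)
  edge (22, 2)→(20, 9): d=(-2,7) inclusive
  edge (20, 9)→(6, 2): d=(-14,-7) inclusive
  edge (6, 2)→(22, 2): d=(16,0) inclusive
    (4,1)@(9, 3): e=[89,7,16] → █
    (5,1)@(11, 3): e=[75,21,16] → █
    (6,1)@(13, 3): e=[61,35,16] → █
    (7,1)@(15, 3): e=[47,49,16] → █
    (8,1)@(17, 3): e=[33,63,16] → █
    (9,1)@(19, 3): e=[19,77,16] → █
    (10,1)@(21, 3): e=[5,91,16] → █
    (4,2)@(9, 5): e=[85,-21,48] → ·
    (5,2)@(11, 5): e=[71,-7,48] → ·
    (6,2)@(13, 5): e=[57,7,48] → █
    (6,3)@(13, 7): e=[53,-21,80] → ·
    (7,3)@(15, 7): e=[39,-7,80] → ·
  covered (14 px):
    · · · · · · · · · · ·
    · · · · █ █ █ █ █ █ █
    · · · · · · █ █ █ █ █
    · · · · · · · · █ █ ·
    · · · · · · · · · · ·
    · · · · · · · · · · ·
    · · · · · · · · · · ·
    · · · · · · · · · · ·

Z-buffer (winner per pixel, '.' = empty):
  . . . . . . . . . . .
  . . . . 4 4 4 4 4 4 4
  0 . . . . . 4 4 4 4 4
  . . . 0 0 0 . . 4 4 1
  . . . 3 . . . . . . .
  . . . . 2 2 2 2 . . .
  . . 2 2 2 . 1 . . . .
  . . . . . . . . . . .

Answer: -1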